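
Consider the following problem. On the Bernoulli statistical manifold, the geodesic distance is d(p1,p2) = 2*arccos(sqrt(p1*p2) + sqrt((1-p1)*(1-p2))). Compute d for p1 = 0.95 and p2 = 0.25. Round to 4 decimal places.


Geodesic distance on Bernoulli manifold:
d(p1,p2) = 2*arccos(sqrt(p1*p2) + sqrt((1-p1)*(1-p2))).
sqrt(p1*p2) = sqrt(0.95*0.25) = 0.48734.
sqrt((1-p1)*(1-p2)) = sqrt(0.05*0.75) = 0.193649.
arg = 0.48734 + 0.193649 = 0.680989.
d = 2*arccos(0.680989) = 1.6434

1.6434


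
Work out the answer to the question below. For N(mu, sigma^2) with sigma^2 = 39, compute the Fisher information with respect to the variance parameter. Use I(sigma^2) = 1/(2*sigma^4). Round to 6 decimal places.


Fisher information for variance: I(sigma^2) = 1/(2*sigma^4).
sigma^2 = 39, so sigma^4 = 1521.
I = 1/(2*1521) = 1/3042 = 0.000329

0.000329


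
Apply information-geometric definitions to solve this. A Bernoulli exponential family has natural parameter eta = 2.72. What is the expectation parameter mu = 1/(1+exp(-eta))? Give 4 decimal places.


Dual coordinate (expectation parameter) for Bernoulli:
mu = 1/(1+exp(-eta)).
eta = 2.72.
exp(-eta) = exp(-2.72) = 0.065875.
mu = 1/(1+0.065875) = 0.9382

0.9382


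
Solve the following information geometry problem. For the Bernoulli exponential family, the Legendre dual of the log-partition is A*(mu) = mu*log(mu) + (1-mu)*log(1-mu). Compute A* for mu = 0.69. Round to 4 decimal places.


Legendre transform for Bernoulli:
A*(mu) = mu*log(mu) + (1-mu)*log(1-mu).
mu = 0.69, 1-mu = 0.31.
mu*log(mu) = 0.69*log(0.69) = -0.256034.
(1-mu)*log(1-mu) = 0.31*log(0.31) = -0.363067.
A* = -0.256034 + -0.363067 = -0.6191

-0.6191


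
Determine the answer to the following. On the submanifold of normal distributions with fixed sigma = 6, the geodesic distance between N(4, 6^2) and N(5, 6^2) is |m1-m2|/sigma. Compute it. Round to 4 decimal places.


On the fixed-variance normal subfamily, geodesic distance = |m1-m2|/sigma.
|4 - 5| = 1.
sigma = 6.
d = 1/6 = 0.1667

0.1667


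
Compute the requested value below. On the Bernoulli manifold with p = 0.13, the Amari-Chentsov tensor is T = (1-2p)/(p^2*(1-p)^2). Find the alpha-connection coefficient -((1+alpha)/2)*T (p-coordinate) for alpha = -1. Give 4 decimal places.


Skewness (Amari-Chentsov) tensor: T = (1-2p)/(p^2*(1-p)^2).
p = 0.13, 1-2p = 0.74, p^2 = 0.0169, (1-p)^2 = 0.7569.
T = 0.74/(0.0169 * 0.7569) = 57.850419.
In the p-coordinate, Gamma^(alpha) = Gamma^(0) - (alpha/2)*T with Gamma^(0) = (1/2)*g'(p) = -T/2,
so Gamma^(alpha) = -((1+alpha)/2)*T.
alpha = -1, -(1+alpha)/2 = 0.0.
Gamma = 0.0 * 57.850419 = 0.0000

0.0000


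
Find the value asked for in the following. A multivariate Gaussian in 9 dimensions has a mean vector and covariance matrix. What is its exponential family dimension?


Exponential family dimension calculation:
For 9-dim MVN: mean has 9 params, covariance has 9*10/2 = 45 unique entries.
Total dim = 9 + 45 = 54.

54


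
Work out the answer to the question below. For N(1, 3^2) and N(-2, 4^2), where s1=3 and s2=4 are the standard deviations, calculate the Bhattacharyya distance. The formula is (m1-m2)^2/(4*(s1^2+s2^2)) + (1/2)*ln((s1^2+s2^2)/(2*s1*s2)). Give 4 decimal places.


Bhattacharyya distance between two Gaussians:
DB = (m1-m2)^2/(4*(s1^2+s2^2)) + (1/2)*ln((s1^2+s2^2)/(2*s1*s2)).
(m1-m2)^2 = (3)^2 = 9.
s1^2+s2^2 = 9 + 16 = 25.
term1 = 9/100 = 0.09.
term2 = 0.5*ln(25/24.0) = 0.020411.
DB = 0.09 + 0.020411 = 0.1104

0.1104


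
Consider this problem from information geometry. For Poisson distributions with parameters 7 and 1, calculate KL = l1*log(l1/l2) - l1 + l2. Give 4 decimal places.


KL divergence for Poisson:
KL = l1*log(l1/l2) - l1 + l2.
l1 = 7, l2 = 1.
log(7/1) = 1.94591.
l1*log(l1/l2) = 7 * 1.94591 = 13.621371.
KL = 13.621371 - 7 + 1 = 7.6214

7.6214


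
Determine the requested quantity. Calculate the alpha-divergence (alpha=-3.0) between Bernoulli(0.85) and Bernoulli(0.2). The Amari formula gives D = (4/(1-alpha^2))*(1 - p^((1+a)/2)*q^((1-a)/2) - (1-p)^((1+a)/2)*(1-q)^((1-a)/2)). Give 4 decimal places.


Amari alpha-divergence:
D = (4/(1-alpha^2))*(1 - p^((1+a)/2)*q^((1-a)/2) - (1-p)^((1+a)/2)*(1-q)^((1-a)/2)).
alpha = -3.0, p = 0.85, q = 0.2.
e1 = (1+alpha)/2 = -1.0, e2 = (1-alpha)/2 = 2.0.
t1 = p^e1 * q^e2 = 0.85^-1.0 * 0.2^2.0 = 0.047059.
t2 = (1-p)^e1 * (1-q)^e2 = 0.15^-1.0 * 0.8^2.0 = 4.266667.
4/(1-alpha^2) = -0.5.
D = -0.5*(1 - 0.047059 - 4.266667) = 1.6569

1.6569


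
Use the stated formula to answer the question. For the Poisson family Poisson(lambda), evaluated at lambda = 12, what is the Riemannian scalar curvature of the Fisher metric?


This family has a single free parameter, so its statistical manifold
is 1-dimensional. The Riemann curvature tensor of any 1-dimensional
Riemannian manifold vanishes identically, so R = 0.

0


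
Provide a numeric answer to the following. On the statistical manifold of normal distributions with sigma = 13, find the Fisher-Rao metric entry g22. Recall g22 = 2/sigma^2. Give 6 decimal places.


For the 2-parameter normal family, the Fisher metric has:
  g11 = 1/sigma^2, g22 = 2/sigma^2.
sigma = 13, sigma^2 = 169.
g22 = 0.011834

0.011834


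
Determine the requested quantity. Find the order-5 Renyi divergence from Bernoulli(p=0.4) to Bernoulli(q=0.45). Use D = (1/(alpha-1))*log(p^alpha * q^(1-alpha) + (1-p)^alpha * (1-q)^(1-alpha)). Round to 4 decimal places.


Renyi divergence of order alpha between Bernoulli distributions:
D = (1/(alpha-1))*log(p^alpha * q^(1-alpha) + (1-p)^alpha * (1-q)^(1-alpha)).
alpha = 5, p = 0.4, q = 0.45.
p^alpha * q^(1-alpha) = 0.4^5 * 0.45^-4 = 0.249718.
(1-p)^alpha * (1-q)^(1-alpha) = 0.6^5 * 0.55^-4 = 0.849778.
sum = 0.249718 + 0.849778 = 1.099496.
D = (1/4)*log(1.099496) = 0.0237

0.0237


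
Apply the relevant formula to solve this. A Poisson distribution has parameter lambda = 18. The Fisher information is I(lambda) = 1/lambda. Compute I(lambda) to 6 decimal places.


Fisher information for Poisson: I(lambda) = 1/lambda.
lambda = 18.
I(lambda) = 1/18 = 0.055556

0.055556


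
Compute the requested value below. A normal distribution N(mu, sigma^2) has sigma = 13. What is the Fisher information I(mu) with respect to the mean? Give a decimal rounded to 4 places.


The Fisher information for the mean of a normal distribution is I(mu) = 1/sigma^2.
sigma = 13, so sigma^2 = 169.
I(mu) = 1/169 = 0.0059

0.0059


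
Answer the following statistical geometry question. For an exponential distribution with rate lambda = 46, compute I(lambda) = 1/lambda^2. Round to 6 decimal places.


Fisher information for exponential: I(lambda) = 1/lambda^2.
lambda = 46, lambda^2 = 2116.
I = 1/2116 = 0.000473

0.000473


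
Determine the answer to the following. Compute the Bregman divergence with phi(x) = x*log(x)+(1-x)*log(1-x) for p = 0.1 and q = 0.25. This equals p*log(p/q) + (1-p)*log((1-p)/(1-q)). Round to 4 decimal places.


Bregman divergence with negative entropy generator:
D = p*log(p/q) + (1-p)*log((1-p)/(1-q)).
p = 0.1, q = 0.25.
p*log(p/q) = 0.1*log(0.1/0.25) = -0.091629.
(1-p)*log((1-p)/(1-q)) = 0.9*log(0.9/0.75) = 0.164089.
D = -0.091629 + 0.164089 = 0.0725

0.0725


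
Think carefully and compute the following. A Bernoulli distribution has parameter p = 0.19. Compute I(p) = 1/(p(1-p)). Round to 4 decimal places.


For Bernoulli(p), Fisher information is I(p) = 1/(p*(1-p)).
p = 0.19, 1-p = 0.81.
p*(1-p) = 0.1539.
I(p) = 1/0.1539 = 6.4977

6.4977


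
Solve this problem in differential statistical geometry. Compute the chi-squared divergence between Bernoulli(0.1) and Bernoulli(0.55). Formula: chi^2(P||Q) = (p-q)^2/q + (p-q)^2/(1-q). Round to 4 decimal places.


Chi-squared divergence between Bernoulli distributions:
chi^2 = (p-q)^2/q + (p-q)^2/(1-q).
p = 0.1, q = 0.55, p-q = -0.45.
(p-q)^2 = 0.2025.
term1 = 0.2025/0.55 = 0.368182.
term2 = 0.2025/0.45 = 0.45.
chi^2 = 0.368182 + 0.45 = 0.8182

0.8182


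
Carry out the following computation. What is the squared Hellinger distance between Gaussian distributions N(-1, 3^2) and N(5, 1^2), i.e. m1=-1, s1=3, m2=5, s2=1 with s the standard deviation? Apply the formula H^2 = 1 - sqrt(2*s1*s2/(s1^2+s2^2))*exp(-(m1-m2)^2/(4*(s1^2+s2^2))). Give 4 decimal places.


Squared Hellinger distance for Gaussians:
H^2 = 1 - sqrt(2*s1*s2/(s1^2+s2^2)) * exp(-(m1-m2)^2/(4*(s1^2+s2^2))).
s1^2 = 9, s2^2 = 1, s1^2+s2^2 = 10.
sqrt(2*3*1/(10)) = 0.774597.
(m1-m2)^2 = (-6)^2 = 36.
exp(-36/(4*10)) = exp(-0.9) = 0.40657.
H^2 = 1 - 0.774597*0.40657 = 0.6851

0.6851


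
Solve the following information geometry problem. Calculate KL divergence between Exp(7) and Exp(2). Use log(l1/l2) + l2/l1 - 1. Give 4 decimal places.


KL divergence for exponential family:
KL = log(l1/l2) + l2/l1 - 1.
log(7/2) = 1.252763.
2/7 = 0.285714.
KL = 1.252763 + 0.285714 - 1 = 0.5385

0.5385


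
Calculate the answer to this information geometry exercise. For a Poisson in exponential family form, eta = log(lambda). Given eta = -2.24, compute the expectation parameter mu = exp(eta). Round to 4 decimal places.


Expectation parameter for Poisson exponential family:
mu = exp(eta).
eta = -2.24.
mu = exp(-2.24) = 0.1065

0.1065


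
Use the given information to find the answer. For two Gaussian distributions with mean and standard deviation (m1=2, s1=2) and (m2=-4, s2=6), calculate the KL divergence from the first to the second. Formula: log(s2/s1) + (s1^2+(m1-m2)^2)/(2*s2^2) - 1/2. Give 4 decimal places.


KL divergence between normal distributions:
KL = log(s2/s1) + (s1^2 + (m1-m2)^2)/(2*s2^2) - 1/2.
log(6/2) = 1.098612.
(2^2 + (2--4)^2)/(2*6^2) = (4 + 36)/72 = 0.555556.
KL = 1.098612 + 0.555556 - 0.5 = 1.1542

1.1542


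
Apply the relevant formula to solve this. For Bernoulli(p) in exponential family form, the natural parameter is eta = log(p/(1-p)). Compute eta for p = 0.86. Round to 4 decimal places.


Natural parameter for Bernoulli: eta = log(p/(1-p)).
p = 0.86, 1-p = 0.14.
p/(1-p) = 6.142857.
eta = log(6.142857) = 1.8153

1.8153


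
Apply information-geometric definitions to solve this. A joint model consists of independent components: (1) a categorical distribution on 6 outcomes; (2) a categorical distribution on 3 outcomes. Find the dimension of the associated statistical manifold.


The dimension of a statistical manifold equals the number of free
(independent) real parameters of the model. For a product of independent
blocks the parameter counts add.
- categorical on 6 outcomes (probabilities sum to 1): 6-1 = 5.
- categorical on 3 outcomes (probabilities sum to 1): 3-1 = 2.
Total = 5 + 2 = 7.
Dimension = 7

7


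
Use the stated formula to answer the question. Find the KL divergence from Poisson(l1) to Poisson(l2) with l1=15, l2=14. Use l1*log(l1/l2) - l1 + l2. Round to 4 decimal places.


KL divergence for Poisson:
KL = l1*log(l1/l2) - l1 + l2.
l1 = 15, l2 = 14.
log(15/14) = 0.068993.
l1*log(l1/l2) = 15 * 0.068993 = 1.034893.
KL = 1.034893 - 15 + 14 = 0.0349

0.0349


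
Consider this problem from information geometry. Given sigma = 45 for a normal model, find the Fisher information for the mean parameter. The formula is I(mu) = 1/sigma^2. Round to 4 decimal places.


The Fisher information for the mean of a normal distribution is I(mu) = 1/sigma^2.
sigma = 45, so sigma^2 = 2025.
I(mu) = 1/2025 = 0.0005

0.0005


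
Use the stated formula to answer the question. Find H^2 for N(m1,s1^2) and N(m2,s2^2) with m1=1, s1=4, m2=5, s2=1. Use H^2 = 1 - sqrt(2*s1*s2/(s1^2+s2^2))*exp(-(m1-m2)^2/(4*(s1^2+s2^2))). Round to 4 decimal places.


Squared Hellinger distance for Gaussians:
H^2 = 1 - sqrt(2*s1*s2/(s1^2+s2^2)) * exp(-(m1-m2)^2/(4*(s1^2+s2^2))).
s1^2 = 16, s2^2 = 1, s1^2+s2^2 = 17.
sqrt(2*4*1/(17)) = 0.685994.
(m1-m2)^2 = (-4)^2 = 16.
exp(-16/(4*17)) = exp(-0.235294) = 0.790338.
H^2 = 1 - 0.685994*0.790338 = 0.4578

0.4578


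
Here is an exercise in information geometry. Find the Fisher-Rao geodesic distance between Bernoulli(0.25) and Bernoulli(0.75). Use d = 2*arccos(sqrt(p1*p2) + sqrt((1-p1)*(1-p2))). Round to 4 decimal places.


Geodesic distance on Bernoulli manifold:
d(p1,p2) = 2*arccos(sqrt(p1*p2) + sqrt((1-p1)*(1-p2))).
sqrt(p1*p2) = sqrt(0.25*0.75) = 0.433013.
sqrt((1-p1)*(1-p2)) = sqrt(0.75*0.25) = 0.433013.
arg = 0.433013 + 0.433013 = 0.866025.
d = 2*arccos(0.866025) = 1.0472

1.0472


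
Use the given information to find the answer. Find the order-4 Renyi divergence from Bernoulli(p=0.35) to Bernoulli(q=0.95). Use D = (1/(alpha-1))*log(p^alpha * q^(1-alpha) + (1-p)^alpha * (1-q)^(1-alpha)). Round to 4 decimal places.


Renyi divergence of order alpha between Bernoulli distributions:
D = (1/(alpha-1))*log(p^alpha * q^(1-alpha) + (1-p)^alpha * (1-q)^(1-alpha)).
alpha = 4, p = 0.35, q = 0.95.
p^alpha * q^(1-alpha) = 0.35^4 * 0.95^-3 = 0.017503.
(1-p)^alpha * (1-q)^(1-alpha) = 0.65^4 * 0.05^-3 = 1428.05.
sum = 0.017503 + 1428.05 = 1428.067503.
D = (1/3)*log(1428.067503) = 2.4214

2.4214


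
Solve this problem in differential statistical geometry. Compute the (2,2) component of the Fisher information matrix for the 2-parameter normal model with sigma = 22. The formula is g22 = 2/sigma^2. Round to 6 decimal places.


For the 2-parameter normal family, the Fisher metric has:
  g11 = 1/sigma^2, g22 = 2/sigma^2.
sigma = 22, sigma^2 = 484.
g22 = 0.004132

0.004132


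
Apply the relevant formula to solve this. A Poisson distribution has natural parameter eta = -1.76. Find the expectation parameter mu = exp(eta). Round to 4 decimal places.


Expectation parameter for Poisson exponential family:
mu = exp(eta).
eta = -1.76.
mu = exp(-1.76) = 0.1720

0.1720


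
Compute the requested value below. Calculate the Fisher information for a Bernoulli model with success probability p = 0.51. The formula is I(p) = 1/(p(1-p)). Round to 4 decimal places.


For Bernoulli(p), Fisher information is I(p) = 1/(p*(1-p)).
p = 0.51, 1-p = 0.49.
p*(1-p) = 0.2499.
I(p) = 1/0.2499 = 4.0016

4.0016


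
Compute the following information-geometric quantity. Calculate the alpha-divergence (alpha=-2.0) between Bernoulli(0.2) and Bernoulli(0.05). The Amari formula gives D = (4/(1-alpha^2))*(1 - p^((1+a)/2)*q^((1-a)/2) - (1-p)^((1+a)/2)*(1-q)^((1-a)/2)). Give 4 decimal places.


Amari alpha-divergence:
D = (4/(1-alpha^2))*(1 - p^((1+a)/2)*q^((1-a)/2) - (1-p)^((1+a)/2)*(1-q)^((1-a)/2)).
alpha = -2.0, p = 0.2, q = 0.05.
e1 = (1+alpha)/2 = -0.5, e2 = (1-alpha)/2 = 1.5.
t1 = p^e1 * q^e2 = 0.2^-0.5 * 0.05^1.5 = 0.025.
t2 = (1-p)^e1 * (1-q)^e2 = 0.8^-0.5 * 0.95^1.5 = 1.035238.
4/(1-alpha^2) = -1.333333.
D = -1.333333*(1 - 0.025 - 1.035238) = 0.0803

0.0803


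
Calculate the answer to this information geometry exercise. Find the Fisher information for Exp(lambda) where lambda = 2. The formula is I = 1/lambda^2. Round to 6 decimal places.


Fisher information for exponential: I(lambda) = 1/lambda^2.
lambda = 2, lambda^2 = 4.
I = 1/4 = 0.250000

0.250000


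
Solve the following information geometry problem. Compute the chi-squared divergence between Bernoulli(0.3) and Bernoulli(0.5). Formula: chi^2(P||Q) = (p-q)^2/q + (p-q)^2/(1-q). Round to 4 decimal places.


Chi-squared divergence between Bernoulli distributions:
chi^2 = (p-q)^2/q + (p-q)^2/(1-q).
p = 0.3, q = 0.5, p-q = -0.2.
(p-q)^2 = 0.04.
term1 = 0.04/0.5 = 0.08.
term2 = 0.04/0.5 = 0.08.
chi^2 = 0.08 + 0.08 = 0.1600

0.1600


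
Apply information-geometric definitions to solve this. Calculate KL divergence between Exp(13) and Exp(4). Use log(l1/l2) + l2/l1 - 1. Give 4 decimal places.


KL divergence for exponential family:
KL = log(l1/l2) + l2/l1 - 1.
log(13/4) = 1.178655.
4/13 = 0.307692.
KL = 1.178655 + 0.307692 - 1 = 0.4863

0.4863


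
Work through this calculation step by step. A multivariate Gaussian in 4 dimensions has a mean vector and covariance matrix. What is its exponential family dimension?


Exponential family dimension calculation:
For 4-dim MVN: mean has 4 params, covariance has 4*5/2 = 10 unique entries.
Total dim = 4 + 10 = 14.

14


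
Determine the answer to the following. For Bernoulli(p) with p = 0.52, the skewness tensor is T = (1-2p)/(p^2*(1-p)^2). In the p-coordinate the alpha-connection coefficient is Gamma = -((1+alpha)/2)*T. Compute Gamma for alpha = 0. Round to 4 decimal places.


Skewness (Amari-Chentsov) tensor: T = (1-2p)/(p^2*(1-p)^2).
p = 0.52, 1-2p = -0.04, p^2 = 0.2704, (1-p)^2 = 0.2304.
T = -0.04/(0.2704 * 0.2304) = -0.642053.
In the p-coordinate, Gamma^(alpha) = Gamma^(0) - (alpha/2)*T with Gamma^(0) = (1/2)*g'(p) = -T/2,
so Gamma^(alpha) = -((1+alpha)/2)*T.
alpha = 0, -(1+alpha)/2 = -0.5.
Gamma = -0.5 * -0.642053 = 0.3210

0.3210


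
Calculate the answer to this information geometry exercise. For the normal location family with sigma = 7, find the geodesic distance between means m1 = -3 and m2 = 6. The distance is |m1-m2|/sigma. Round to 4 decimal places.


On the fixed-variance normal subfamily, geodesic distance = |m1-m2|/sigma.
|-3 - 6| = 9.
sigma = 7.
d = 9/7 = 1.2857

1.2857


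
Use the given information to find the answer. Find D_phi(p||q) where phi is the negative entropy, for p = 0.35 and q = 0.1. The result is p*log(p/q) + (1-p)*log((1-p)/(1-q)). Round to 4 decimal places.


Bregman divergence with negative entropy generator:
D = p*log(p/q) + (1-p)*log((1-p)/(1-q)).
p = 0.35, q = 0.1.
p*log(p/q) = 0.35*log(0.35/0.1) = 0.438467.
(1-p)*log((1-p)/(1-q)) = 0.65*log(0.65/0.9) = -0.211525.
D = 0.438467 + -0.211525 = 0.2269

0.2269


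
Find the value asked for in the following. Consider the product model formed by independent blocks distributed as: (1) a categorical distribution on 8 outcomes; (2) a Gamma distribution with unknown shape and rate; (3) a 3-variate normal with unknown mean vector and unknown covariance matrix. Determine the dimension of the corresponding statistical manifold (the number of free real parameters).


The dimension of a statistical manifold equals the number of free
(independent) real parameters of the model. For a product of independent
blocks the parameter counts add.
- categorical on 8 outcomes (probabilities sum to 1): 8-1 = 7.
- Gamma (shape, rate): 2.
- 3-variate normal: 3 (mean) + 3*4/2 = 6 (symmetric covariance) = 9.
Total = 7 + 2 + 9 = 18.
Dimension = 18

18


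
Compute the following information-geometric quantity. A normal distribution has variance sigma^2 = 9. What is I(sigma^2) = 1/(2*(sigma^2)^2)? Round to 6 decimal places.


Fisher information for variance: I(sigma^2) = 1/(2*sigma^4).
sigma^2 = 9, so sigma^4 = 81.
I = 1/(2*81) = 1/162 = 0.006173

0.006173


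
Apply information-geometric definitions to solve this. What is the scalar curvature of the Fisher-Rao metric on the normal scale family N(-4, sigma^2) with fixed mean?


This family has a single free parameter, so its statistical manifold
is 1-dimensional. The Riemann curvature tensor of any 1-dimensional
Riemannian manifold vanishes identically, so R = 0.

0


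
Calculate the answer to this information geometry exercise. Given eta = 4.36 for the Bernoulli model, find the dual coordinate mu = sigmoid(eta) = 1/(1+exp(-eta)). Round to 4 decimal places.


Dual coordinate (expectation parameter) for Bernoulli:
mu = 1/(1+exp(-eta)).
eta = 4.36.
exp(-eta) = exp(-4.36) = 0.012778.
mu = 1/(1+0.012778) = 0.9874

0.9874


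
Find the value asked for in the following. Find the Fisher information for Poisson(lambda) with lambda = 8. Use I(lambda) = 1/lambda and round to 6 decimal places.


Fisher information for Poisson: I(lambda) = 1/lambda.
lambda = 8.
I(lambda) = 1/8 = 0.125000

0.125000


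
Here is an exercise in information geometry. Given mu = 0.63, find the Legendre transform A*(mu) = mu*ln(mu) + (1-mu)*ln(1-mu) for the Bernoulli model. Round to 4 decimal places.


Legendre transform for Bernoulli:
A*(mu) = mu*log(mu) + (1-mu)*log(1-mu).
mu = 0.63, 1-mu = 0.37.
mu*log(mu) = 0.63*log(0.63) = -0.291082.
(1-mu)*log(1-mu) = 0.37*log(0.37) = -0.367873.
A* = -0.291082 + -0.367873 = -0.6590

-0.6590


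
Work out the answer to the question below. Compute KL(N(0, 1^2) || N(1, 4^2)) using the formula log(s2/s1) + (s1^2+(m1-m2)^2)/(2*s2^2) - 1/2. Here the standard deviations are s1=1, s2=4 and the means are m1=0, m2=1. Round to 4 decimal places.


KL divergence between normal distributions:
KL = log(s2/s1) + (s1^2 + (m1-m2)^2)/(2*s2^2) - 1/2.
log(4/1) = 1.386294.
(1^2 + (0-1)^2)/(2*4^2) = (1 + 1)/32 = 0.0625.
KL = 1.386294 + 0.0625 - 0.5 = 0.9488

0.9488


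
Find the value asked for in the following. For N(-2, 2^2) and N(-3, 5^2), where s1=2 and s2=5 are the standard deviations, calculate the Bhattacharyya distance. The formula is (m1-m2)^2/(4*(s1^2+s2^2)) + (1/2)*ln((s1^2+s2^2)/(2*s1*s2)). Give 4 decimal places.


Bhattacharyya distance between two Gaussians:
DB = (m1-m2)^2/(4*(s1^2+s2^2)) + (1/2)*ln((s1^2+s2^2)/(2*s1*s2)).
(m1-m2)^2 = (1)^2 = 1.
s1^2+s2^2 = 4 + 25 = 29.
term1 = 1/116 = 0.008621.
term2 = 0.5*ln(29/20.0) = 0.185782.
DB = 0.008621 + 0.185782 = 0.1944

0.1944


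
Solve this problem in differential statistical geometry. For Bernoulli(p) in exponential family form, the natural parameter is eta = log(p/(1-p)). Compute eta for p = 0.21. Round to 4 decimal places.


Natural parameter for Bernoulli: eta = log(p/(1-p)).
p = 0.21, 1-p = 0.79.
p/(1-p) = 0.265823.
eta = log(0.265823) = -1.3249

-1.3249


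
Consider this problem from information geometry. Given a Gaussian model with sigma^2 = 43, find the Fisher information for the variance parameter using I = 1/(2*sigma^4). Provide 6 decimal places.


Fisher information for variance: I(sigma^2) = 1/(2*sigma^4).
sigma^2 = 43, so sigma^4 = 1849.
I = 1/(2*1849) = 1/3698 = 0.000270

0.000270


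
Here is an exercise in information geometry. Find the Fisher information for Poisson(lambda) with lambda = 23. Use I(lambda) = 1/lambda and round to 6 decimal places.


Fisher information for Poisson: I(lambda) = 1/lambda.
lambda = 23.
I(lambda) = 1/23 = 0.043478

0.043478


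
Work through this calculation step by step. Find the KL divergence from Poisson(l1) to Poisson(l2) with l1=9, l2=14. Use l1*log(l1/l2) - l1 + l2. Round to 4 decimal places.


KL divergence for Poisson:
KL = l1*log(l1/l2) - l1 + l2.
l1 = 9, l2 = 14.
log(9/14) = -0.441833.
l1*log(l1/l2) = 9 * -0.441833 = -3.976495.
KL = -3.976495 - 9 + 14 = 1.0235

1.0235


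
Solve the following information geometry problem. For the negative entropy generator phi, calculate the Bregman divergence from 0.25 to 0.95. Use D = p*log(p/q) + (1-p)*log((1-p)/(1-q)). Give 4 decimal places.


Bregman divergence with negative entropy generator:
D = p*log(p/q) + (1-p)*log((1-p)/(1-q)).
p = 0.25, q = 0.95.
p*log(p/q) = 0.25*log(0.25/0.95) = -0.33375.
(1-p)*log((1-p)/(1-q)) = 0.75*log(0.75/0.05) = 2.031038.
D = -0.33375 + 2.031038 = 1.6973

1.6973


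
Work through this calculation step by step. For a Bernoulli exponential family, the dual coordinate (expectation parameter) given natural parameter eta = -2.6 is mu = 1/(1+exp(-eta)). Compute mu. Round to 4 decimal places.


Dual coordinate (expectation parameter) for Bernoulli:
mu = 1/(1+exp(-eta)).
eta = -2.6.
exp(-eta) = exp(2.6) = 13.463738.
mu = 1/(1+13.463738) = 0.0691

0.0691


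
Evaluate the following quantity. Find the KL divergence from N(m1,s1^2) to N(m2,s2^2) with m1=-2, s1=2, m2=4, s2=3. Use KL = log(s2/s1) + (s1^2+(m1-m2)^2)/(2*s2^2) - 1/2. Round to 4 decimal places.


KL divergence between normal distributions:
KL = log(s2/s1) + (s1^2 + (m1-m2)^2)/(2*s2^2) - 1/2.
log(3/2) = 0.405465.
(2^2 + (-2-4)^2)/(2*3^2) = (4 + 36)/18 = 2.222222.
KL = 0.405465 + 2.222222 - 0.5 = 2.1277

2.1277


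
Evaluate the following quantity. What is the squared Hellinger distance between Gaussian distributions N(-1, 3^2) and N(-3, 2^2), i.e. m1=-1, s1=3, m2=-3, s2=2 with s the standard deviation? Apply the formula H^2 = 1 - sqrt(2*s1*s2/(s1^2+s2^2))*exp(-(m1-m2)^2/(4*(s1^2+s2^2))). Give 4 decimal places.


Squared Hellinger distance for Gaussians:
H^2 = 1 - sqrt(2*s1*s2/(s1^2+s2^2)) * exp(-(m1-m2)^2/(4*(s1^2+s2^2))).
s1^2 = 9, s2^2 = 4, s1^2+s2^2 = 13.
sqrt(2*3*2/(13)) = 0.960769.
(m1-m2)^2 = (2)^2 = 4.
exp(-4/(4*13)) = exp(-0.076923) = 0.925961.
H^2 = 1 - 0.960769*0.925961 = 0.1104

0.1104


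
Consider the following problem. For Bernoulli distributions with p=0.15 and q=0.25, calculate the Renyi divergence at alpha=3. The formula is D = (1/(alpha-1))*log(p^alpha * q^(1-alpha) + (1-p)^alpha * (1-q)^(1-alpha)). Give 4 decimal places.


Renyi divergence of order alpha between Bernoulli distributions:
D = (1/(alpha-1))*log(p^alpha * q^(1-alpha) + (1-p)^alpha * (1-q)^(1-alpha)).
alpha = 3, p = 0.15, q = 0.25.
p^alpha * q^(1-alpha) = 0.15^3 * 0.25^-2 = 0.054.
(1-p)^alpha * (1-q)^(1-alpha) = 0.85^3 * 0.75^-2 = 1.091778.
sum = 0.054 + 1.091778 = 1.145778.
D = (1/2)*log(1.145778) = 0.0680

0.0680


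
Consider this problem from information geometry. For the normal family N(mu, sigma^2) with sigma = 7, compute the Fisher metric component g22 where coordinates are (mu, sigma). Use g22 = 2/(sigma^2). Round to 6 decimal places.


For the 2-parameter normal family, the Fisher metric has:
  g11 = 1/sigma^2, g22 = 2/sigma^2.
sigma = 7, sigma^2 = 49.
g22 = 0.040816

0.040816


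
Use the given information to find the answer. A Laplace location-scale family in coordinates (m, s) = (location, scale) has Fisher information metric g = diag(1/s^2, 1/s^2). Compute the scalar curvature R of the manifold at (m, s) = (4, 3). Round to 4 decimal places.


The metric has the form g = (A dm^2 + B ds^2)/s^2 with A = 1, B = 1.
Substitute u = sqrt(A/B)*m: g = B*(du^2 + ds^2)/s^2, i.e. B times the
Poincare upper half-plane metric, which has constant Gaussian curvature -1.
Scaling a 2D metric by a constant c divides the Gaussian curvature by c,
so K = -1/B = -1/(1) = -1.0000 everywhere (the point (m, s) = (4, 3) is irrelevant:
the curvature is constant).
Scalar curvature in dimension 2: R = 2K = -2/(1) = -2.0000.

-2.0000


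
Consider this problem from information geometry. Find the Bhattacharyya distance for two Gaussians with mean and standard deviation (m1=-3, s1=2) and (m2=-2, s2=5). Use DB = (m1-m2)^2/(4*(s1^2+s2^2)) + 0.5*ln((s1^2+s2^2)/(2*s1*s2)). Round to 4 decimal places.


Bhattacharyya distance between two Gaussians:
DB = (m1-m2)^2/(4*(s1^2+s2^2)) + (1/2)*ln((s1^2+s2^2)/(2*s1*s2)).
(m1-m2)^2 = (-1)^2 = 1.
s1^2+s2^2 = 4 + 25 = 29.
term1 = 1/116 = 0.008621.
term2 = 0.5*ln(29/20.0) = 0.185782.
DB = 0.008621 + 0.185782 = 0.1944

0.1944


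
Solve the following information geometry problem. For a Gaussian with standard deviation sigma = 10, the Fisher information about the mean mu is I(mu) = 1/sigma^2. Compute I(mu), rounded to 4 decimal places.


The Fisher information for the mean of a normal distribution is I(mu) = 1/sigma^2.
sigma = 10, so sigma^2 = 100.
I(mu) = 1/100 = 0.0100

0.0100


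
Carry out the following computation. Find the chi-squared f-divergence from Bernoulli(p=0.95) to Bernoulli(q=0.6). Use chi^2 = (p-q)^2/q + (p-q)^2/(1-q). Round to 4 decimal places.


Chi-squared divergence between Bernoulli distributions:
chi^2 = (p-q)^2/q + (p-q)^2/(1-q).
p = 0.95, q = 0.6, p-q = 0.35.
(p-q)^2 = 0.1225.
term1 = 0.1225/0.6 = 0.204167.
term2 = 0.1225/0.4 = 0.30625.
chi^2 = 0.204167 + 0.30625 = 0.5104

0.5104


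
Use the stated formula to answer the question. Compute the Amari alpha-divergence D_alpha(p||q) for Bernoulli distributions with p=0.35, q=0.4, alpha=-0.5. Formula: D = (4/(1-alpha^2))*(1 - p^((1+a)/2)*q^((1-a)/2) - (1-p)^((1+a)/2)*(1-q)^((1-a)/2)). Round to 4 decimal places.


Amari alpha-divergence:
D = (4/(1-alpha^2))*(1 - p^((1+a)/2)*q^((1-a)/2) - (1-p)^((1+a)/2)*(1-q)^((1-a)/2)).
alpha = -0.5, p = 0.35, q = 0.4.
e1 = (1+alpha)/2 = 0.25, e2 = (1-alpha)/2 = 0.75.
t1 = p^e1 * q^e2 = 0.35^0.25 * 0.4^0.75 = 0.386867.
t2 = (1-p)^e1 * (1-q)^e2 = 0.65^0.25 * 0.6^0.75 = 0.612127.
4/(1-alpha^2) = 5.333333.
D = 5.333333*(1 - 0.386867 - 0.612127) = 0.0054

0.0054


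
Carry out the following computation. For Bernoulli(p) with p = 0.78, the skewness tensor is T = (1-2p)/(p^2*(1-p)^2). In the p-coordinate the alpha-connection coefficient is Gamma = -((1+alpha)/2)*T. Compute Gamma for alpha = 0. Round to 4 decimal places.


Skewness (Amari-Chentsov) tensor: T = (1-2p)/(p^2*(1-p)^2).
p = 0.78, 1-2p = -0.56, p^2 = 0.6084, (1-p)^2 = 0.0484.
T = -0.56/(0.6084 * 0.0484) = -19.017502.
In the p-coordinate, Gamma^(alpha) = Gamma^(0) - (alpha/2)*T with Gamma^(0) = (1/2)*g'(p) = -T/2,
so Gamma^(alpha) = -((1+alpha)/2)*T.
alpha = 0, -(1+alpha)/2 = -0.5.
Gamma = -0.5 * -19.017502 = 9.5088

9.5088


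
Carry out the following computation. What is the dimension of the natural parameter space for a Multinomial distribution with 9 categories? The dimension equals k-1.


Exponential family dimension calculation:
For Multinomial with k=9 categories, dim = k-1 = 8.

8


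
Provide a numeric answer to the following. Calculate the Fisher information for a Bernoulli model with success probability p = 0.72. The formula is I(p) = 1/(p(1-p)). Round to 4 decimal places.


For Bernoulli(p), Fisher information is I(p) = 1/(p*(1-p)).
p = 0.72, 1-p = 0.28.
p*(1-p) = 0.2016.
I(p) = 1/0.2016 = 4.9603

4.9603


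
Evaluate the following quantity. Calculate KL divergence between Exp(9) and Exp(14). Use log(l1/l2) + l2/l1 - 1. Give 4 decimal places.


KL divergence for exponential family:
KL = log(l1/l2) + l2/l1 - 1.
log(9/14) = -0.441833.
14/9 = 1.555556.
KL = -0.441833 + 1.555556 - 1 = 0.1137

0.1137


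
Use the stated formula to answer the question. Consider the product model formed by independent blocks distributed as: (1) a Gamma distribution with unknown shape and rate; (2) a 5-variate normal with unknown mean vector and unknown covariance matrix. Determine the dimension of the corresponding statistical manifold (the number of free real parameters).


The dimension of a statistical manifold equals the number of free
(independent) real parameters of the model. For a product of independent
blocks the parameter counts add.
- Gamma (shape, rate): 2.
- 5-variate normal: 5 (mean) + 5*6/2 = 15 (symmetric covariance) = 20.
Total = 2 + 20 = 22.
Dimension = 22

22


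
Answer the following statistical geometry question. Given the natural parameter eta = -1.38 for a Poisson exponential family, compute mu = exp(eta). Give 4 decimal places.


Expectation parameter for Poisson exponential family:
mu = exp(eta).
eta = -1.38.
mu = exp(-1.38) = 0.2516

0.2516


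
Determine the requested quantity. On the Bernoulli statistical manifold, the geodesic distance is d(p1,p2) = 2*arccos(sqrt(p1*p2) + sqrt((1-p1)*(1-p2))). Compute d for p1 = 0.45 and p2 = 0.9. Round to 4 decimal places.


Geodesic distance on Bernoulli manifold:
d(p1,p2) = 2*arccos(sqrt(p1*p2) + sqrt((1-p1)*(1-p2))).
sqrt(p1*p2) = sqrt(0.45*0.9) = 0.636396.
sqrt((1-p1)*(1-p2)) = sqrt(0.55*0.1) = 0.234521.
arg = 0.636396 + 0.234521 = 0.870917.
d = 2*arccos(0.870917) = 1.0275

1.0275


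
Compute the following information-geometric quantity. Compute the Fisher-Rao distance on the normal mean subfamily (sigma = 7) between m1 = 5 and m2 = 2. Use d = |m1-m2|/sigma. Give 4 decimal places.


On the fixed-variance normal subfamily, geodesic distance = |m1-m2|/sigma.
|5 - 2| = 3.
sigma = 7.
d = 3/7 = 0.4286

0.4286


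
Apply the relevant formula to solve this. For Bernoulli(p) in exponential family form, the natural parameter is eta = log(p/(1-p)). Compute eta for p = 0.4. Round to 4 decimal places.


Natural parameter for Bernoulli: eta = log(p/(1-p)).
p = 0.4, 1-p = 0.6.
p/(1-p) = 0.666667.
eta = log(0.666667) = -0.4055

-0.4055


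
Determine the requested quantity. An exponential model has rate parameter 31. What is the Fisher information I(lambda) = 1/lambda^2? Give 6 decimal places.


Fisher information for exponential: I(lambda) = 1/lambda^2.
lambda = 31, lambda^2 = 961.
I = 1/961 = 0.001041

0.001041


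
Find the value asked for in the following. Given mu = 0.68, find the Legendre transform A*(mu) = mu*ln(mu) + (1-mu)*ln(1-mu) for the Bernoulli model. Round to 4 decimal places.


Legendre transform for Bernoulli:
A*(mu) = mu*log(mu) + (1-mu)*log(1-mu).
mu = 0.68, 1-mu = 0.32.
mu*log(mu) = 0.68*log(0.68) = -0.26225.
(1-mu)*log(1-mu) = 0.32*log(0.32) = -0.364619.
A* = -0.26225 + -0.364619 = -0.6269

-0.6269


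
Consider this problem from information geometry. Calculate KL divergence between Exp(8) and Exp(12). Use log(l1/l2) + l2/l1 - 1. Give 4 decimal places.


KL divergence for exponential family:
KL = log(l1/l2) + l2/l1 - 1.
log(8/12) = -0.405465.
12/8 = 1.5.
KL = -0.405465 + 1.5 - 1 = 0.0945

0.0945


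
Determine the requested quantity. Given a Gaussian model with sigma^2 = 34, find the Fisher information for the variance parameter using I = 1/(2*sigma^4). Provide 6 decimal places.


Fisher information for variance: I(sigma^2) = 1/(2*sigma^4).
sigma^2 = 34, so sigma^4 = 1156.
I = 1/(2*1156) = 1/2312 = 0.000433

0.000433


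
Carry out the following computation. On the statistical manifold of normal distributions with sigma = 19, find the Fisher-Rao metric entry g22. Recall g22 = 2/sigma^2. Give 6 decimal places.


For the 2-parameter normal family, the Fisher metric has:
  g11 = 1/sigma^2, g22 = 2/sigma^2.
sigma = 19, sigma^2 = 361.
g22 = 0.005540

0.005540


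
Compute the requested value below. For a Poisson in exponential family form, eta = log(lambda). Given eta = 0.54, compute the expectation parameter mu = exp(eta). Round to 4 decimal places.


Expectation parameter for Poisson exponential family:
mu = exp(eta).
eta = 0.54.
mu = exp(0.54) = 1.7160

1.7160


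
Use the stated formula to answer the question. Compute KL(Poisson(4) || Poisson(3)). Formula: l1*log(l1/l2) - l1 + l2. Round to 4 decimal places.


KL divergence for Poisson:
KL = l1*log(l1/l2) - l1 + l2.
l1 = 4, l2 = 3.
log(4/3) = 0.287682.
l1*log(l1/l2) = 4 * 0.287682 = 1.150728.
KL = 1.150728 - 4 + 3 = 0.1507

0.1507


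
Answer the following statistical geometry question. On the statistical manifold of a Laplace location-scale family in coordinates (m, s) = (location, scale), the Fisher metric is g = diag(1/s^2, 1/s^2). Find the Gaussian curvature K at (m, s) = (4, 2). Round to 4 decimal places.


The metric has the form g = (A dm^2 + B ds^2)/s^2 with A = 1, B = 1.
Substitute u = sqrt(A/B)*m: g = B*(du^2 + ds^2)/s^2, i.e. B times the
Poincare upper half-plane metric, which has constant Gaussian curvature -1.
Scaling a 2D metric by a constant c divides the Gaussian curvature by c,
so K = -1/B = -1/(1) = -1.0000 everywhere (the point (m, s) = (4, 2) is irrelevant:
the curvature is constant).
The requested Gaussian curvature is K = -1.0000.

-1.0000


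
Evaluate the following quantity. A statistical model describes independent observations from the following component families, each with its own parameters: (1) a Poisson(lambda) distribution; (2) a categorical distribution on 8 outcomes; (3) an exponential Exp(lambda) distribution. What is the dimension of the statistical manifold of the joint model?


The dimension of a statistical manifold equals the number of free
(independent) real parameters of the model. For a product of independent
blocks the parameter counts add.
- Poisson (lambda): 1.
- categorical on 8 outcomes (probabilities sum to 1): 8-1 = 7.
- exponential (lambda): 1.
Total = 1 + 7 + 1 = 9.
Dimension = 9

9


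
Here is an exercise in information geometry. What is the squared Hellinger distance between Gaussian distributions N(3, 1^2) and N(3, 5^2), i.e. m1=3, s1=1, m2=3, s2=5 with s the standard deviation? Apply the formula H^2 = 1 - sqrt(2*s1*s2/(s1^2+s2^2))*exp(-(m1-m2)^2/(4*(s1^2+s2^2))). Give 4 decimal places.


Squared Hellinger distance for Gaussians:
H^2 = 1 - sqrt(2*s1*s2/(s1^2+s2^2)) * exp(-(m1-m2)^2/(4*(s1^2+s2^2))).
s1^2 = 1, s2^2 = 25, s1^2+s2^2 = 26.
sqrt(2*1*5/(26)) = 0.620174.
(m1-m2)^2 = (0)^2 = 0.
exp(-0/(4*26)) = exp(0.0) = 1.0.
H^2 = 1 - 0.620174*1.0 = 0.3798

0.3798


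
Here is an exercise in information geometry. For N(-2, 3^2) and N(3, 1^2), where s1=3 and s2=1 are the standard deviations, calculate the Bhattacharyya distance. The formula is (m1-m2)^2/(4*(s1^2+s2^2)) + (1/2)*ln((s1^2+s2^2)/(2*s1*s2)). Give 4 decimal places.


Bhattacharyya distance between two Gaussians:
DB = (m1-m2)^2/(4*(s1^2+s2^2)) + (1/2)*ln((s1^2+s2^2)/(2*s1*s2)).
(m1-m2)^2 = (-5)^2 = 25.
s1^2+s2^2 = 9 + 1 = 10.
term1 = 25/40 = 0.625.
term2 = 0.5*ln(10/6.0) = 0.255413.
DB = 0.625 + 0.255413 = 0.8804

0.8804


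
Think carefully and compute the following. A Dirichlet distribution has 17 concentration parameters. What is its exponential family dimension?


Exponential family dimension calculation:
Dirichlet with 17 components has 17 natural parameters.

17


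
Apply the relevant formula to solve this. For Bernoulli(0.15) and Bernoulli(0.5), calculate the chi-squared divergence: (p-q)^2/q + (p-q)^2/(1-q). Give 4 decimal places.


Chi-squared divergence between Bernoulli distributions:
chi^2 = (p-q)^2/q + (p-q)^2/(1-q).
p = 0.15, q = 0.5, p-q = -0.35.
(p-q)^2 = 0.1225.
term1 = 0.1225/0.5 = 0.245.
term2 = 0.1225/0.5 = 0.245.
chi^2 = 0.245 + 0.245 = 0.4900

0.4900


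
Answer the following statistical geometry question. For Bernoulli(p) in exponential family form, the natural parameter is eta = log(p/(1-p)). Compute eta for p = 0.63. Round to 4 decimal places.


Natural parameter for Bernoulli: eta = log(p/(1-p)).
p = 0.63, 1-p = 0.37.
p/(1-p) = 1.702703.
eta = log(1.702703) = 0.5322

0.5322


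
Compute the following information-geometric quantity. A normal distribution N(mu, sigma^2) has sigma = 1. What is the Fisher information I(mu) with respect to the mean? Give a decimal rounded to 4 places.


The Fisher information for the mean of a normal distribution is I(mu) = 1/sigma^2.
sigma = 1, so sigma^2 = 1.
I(mu) = 1/1 = 1.0000

1.0000


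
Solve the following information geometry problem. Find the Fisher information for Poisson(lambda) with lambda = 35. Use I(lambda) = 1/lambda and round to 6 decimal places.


Fisher information for Poisson: I(lambda) = 1/lambda.
lambda = 35.
I(lambda) = 1/35 = 0.028571

0.028571


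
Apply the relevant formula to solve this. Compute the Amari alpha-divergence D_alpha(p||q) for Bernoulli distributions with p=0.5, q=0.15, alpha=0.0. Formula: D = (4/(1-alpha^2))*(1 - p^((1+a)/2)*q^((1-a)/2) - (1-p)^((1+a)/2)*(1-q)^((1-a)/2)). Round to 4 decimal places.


Amari alpha-divergence:
D = (4/(1-alpha^2))*(1 - p^((1+a)/2)*q^((1-a)/2) - (1-p)^((1+a)/2)*(1-q)^((1-a)/2)).
alpha = 0.0, p = 0.5, q = 0.15.
e1 = (1+alpha)/2 = 0.5, e2 = (1-alpha)/2 = 0.5.
t1 = p^e1 * q^e2 = 0.5^0.5 * 0.15^0.5 = 0.273861.
t2 = (1-p)^e1 * (1-q)^e2 = 0.5^0.5 * 0.85^0.5 = 0.65192.
4/(1-alpha^2) = 4.0.
D = 4.0*(1 - 0.273861 - 0.65192) = 0.2969

0.2969


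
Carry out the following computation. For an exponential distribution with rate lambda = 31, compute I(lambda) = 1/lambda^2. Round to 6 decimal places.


Fisher information for exponential: I(lambda) = 1/lambda^2.
lambda = 31, lambda^2 = 961.
I = 1/961 = 0.001041

0.001041


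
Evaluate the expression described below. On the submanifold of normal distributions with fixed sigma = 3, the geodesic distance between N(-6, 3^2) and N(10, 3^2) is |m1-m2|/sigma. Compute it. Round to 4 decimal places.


On the fixed-variance normal subfamily, geodesic distance = |m1-m2|/sigma.
|-6 - 10| = 16.
sigma = 3.
d = 16/3 = 5.3333

5.3333


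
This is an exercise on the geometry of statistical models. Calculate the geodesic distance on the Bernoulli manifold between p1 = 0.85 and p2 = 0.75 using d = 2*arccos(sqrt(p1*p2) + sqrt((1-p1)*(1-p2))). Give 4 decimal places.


Geodesic distance on Bernoulli manifold:
d(p1,p2) = 2*arccos(sqrt(p1*p2) + sqrt((1-p1)*(1-p2))).
sqrt(p1*p2) = sqrt(0.85*0.75) = 0.798436.
sqrt((1-p1)*(1-p2)) = sqrt(0.15*0.25) = 0.193649.
arg = 0.798436 + 0.193649 = 0.992085.
d = 2*arccos(0.992085) = 0.2518

0.2518


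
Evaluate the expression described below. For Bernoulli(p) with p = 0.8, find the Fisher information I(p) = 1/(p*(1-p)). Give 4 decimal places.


For Bernoulli(p), Fisher information is I(p) = 1/(p*(1-p)).
p = 0.8, 1-p = 0.2.
p*(1-p) = 0.16.
I(p) = 1/0.16 = 6.2500

6.2500
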